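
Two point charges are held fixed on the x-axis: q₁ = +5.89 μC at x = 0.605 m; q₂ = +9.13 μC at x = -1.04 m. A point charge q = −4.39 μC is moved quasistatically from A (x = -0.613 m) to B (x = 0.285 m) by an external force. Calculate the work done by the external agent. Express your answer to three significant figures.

0.0363 J

For quasistatic motion the external work equals the change in potential energy: W_ext = qΔV = q(V_B − V_A).
At A: distances to the source charges are 1.22 m, 0.427 m; V_A = Σ kqᵢ/rᵢ = 2.36×10⁵ V.
At B: distances to the source charges are 0.320 m, 1.32 m; V_B = Σ kqᵢ/rᵢ = 2.27×10⁵ V.
ΔV = V_B − V_A = -8280 V.
W_ext = qΔV = (-4.39×10⁻⁶ C)(-8280 V) = 0.0363 J.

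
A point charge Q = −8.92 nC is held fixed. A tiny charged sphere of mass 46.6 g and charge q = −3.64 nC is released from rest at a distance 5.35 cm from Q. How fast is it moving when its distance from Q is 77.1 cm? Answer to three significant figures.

Only the electrostatic force acts, so mechanical energy is conserved: ½mv² = U₁ − U₂ = kQq(1/r₁ − 1/r₂).
U₁ − U₂ = (8.99×10⁹ N·m²/C²)(-8.92×10⁻⁹ C)(-3.64×10⁻⁹ C)(1/0.0535 − 1/0.771) = 5.08×10⁻⁶ J.
v = √(2·5.08×10⁻⁶/0.0466) = 0.0148 m/s.

0.0148 m/s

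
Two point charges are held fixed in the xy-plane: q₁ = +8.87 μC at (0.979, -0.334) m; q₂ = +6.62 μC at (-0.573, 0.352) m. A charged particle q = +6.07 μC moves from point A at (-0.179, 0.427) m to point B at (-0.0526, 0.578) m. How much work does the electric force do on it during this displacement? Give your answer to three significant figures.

The work done by the electric force is W_field = −ΔU = −q(V_B − V_A) = q(V_A − V_B).
At A: distances to the source charges are 1.39 m, 0.401 m; V_A = Σ kqᵢ/rᵢ = 2.06×10⁵ V.
At B: distances to the source charges are 1.38 m, 0.567 m; V_B = Σ kqᵢ/rᵢ = 1.63×10⁵ V.
ΔV = V_B − V_A = -4.31×10⁴ V.
W_field = −qΔV = −(6.07×10⁻⁶ C)(-4.31×10⁴ V) = 0.262 J.

0.262 J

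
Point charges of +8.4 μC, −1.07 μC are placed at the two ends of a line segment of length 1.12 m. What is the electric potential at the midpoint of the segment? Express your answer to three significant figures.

1.18×10⁵ V

Electric potential is a scalar, so the contributions from each charge add algebraically: V = Σ kqᵢ/rᵢ.
Each charge is 0.560 m from the midpoint.
V = k[(8.40×10⁻⁶)/(0.560) + (-1.07×10⁻⁶)/(0.560)] = 1.18×10⁵ V.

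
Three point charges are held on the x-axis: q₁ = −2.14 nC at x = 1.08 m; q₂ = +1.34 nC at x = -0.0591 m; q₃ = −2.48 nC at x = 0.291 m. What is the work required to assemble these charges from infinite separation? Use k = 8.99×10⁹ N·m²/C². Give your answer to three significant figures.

-4.75×10⁻⁸ J

The work to assemble the configuration equals its total potential energy, U = Σ kqᵢqⱼ/rᵢⱼ over all pairs.
Pair separations: r₁₂ = 1.14 m, r₁₃ = 0.789 m, r₂₃ = 0.350 m.
U = (-2.26×10⁻⁸) + (6.05×10⁻⁸) + (-8.53×10⁻⁸) = -4.75×10⁻⁸ J.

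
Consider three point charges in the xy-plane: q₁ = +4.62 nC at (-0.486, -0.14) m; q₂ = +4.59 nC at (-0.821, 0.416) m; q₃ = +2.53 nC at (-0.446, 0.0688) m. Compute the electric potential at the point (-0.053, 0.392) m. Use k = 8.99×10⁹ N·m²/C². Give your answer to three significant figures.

159 V

Electric potential is a scalar, so the contributions from each charge add algebraically: V = Σ kqᵢ/rᵢ.
Distances from the field point to each charge: r₁ = 0.686 m, r₂ = 0.768 m, r₃ = 0.509 m.
V = k[(4.62×10⁻⁹)/(0.686) + (4.59×10⁻⁹)/(0.768) + (2.53×10⁻⁹)/(0.509)] = 159 V.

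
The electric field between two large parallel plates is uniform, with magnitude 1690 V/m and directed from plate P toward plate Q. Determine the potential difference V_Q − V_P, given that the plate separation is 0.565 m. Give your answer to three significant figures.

In a uniform field, potential decreases in the direction of E: ΔV = −E·d for a displacement d parallel to E.
Going from P to Q is a displacement of 0.565 m along the field, so V_Q − V_P = −Ed = -955 V.

-955 V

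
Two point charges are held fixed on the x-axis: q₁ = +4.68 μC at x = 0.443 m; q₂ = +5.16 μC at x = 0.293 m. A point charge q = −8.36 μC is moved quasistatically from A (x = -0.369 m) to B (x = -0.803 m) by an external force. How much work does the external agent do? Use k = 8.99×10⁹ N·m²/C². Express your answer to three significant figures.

For quasistatic motion the external work equals the change in potential energy: W_ext = qΔV = q(V_B − V_A).
At A: distances to the source charges are 0.812 m, 0.662 m; V_A = Σ kqᵢ/rᵢ = 1.22×10⁵ V.
At B: distances to the source charges are 1.25 m, 1.10 m; V_B = Σ kqᵢ/rᵢ = 7.61×10⁴ V.
ΔV = V_B − V_A = -4.58×10⁴ V.
W_ext = qΔV = (-8.36×10⁻⁶ C)(-4.58×10⁴ V) = 0.383 J.

0.383 J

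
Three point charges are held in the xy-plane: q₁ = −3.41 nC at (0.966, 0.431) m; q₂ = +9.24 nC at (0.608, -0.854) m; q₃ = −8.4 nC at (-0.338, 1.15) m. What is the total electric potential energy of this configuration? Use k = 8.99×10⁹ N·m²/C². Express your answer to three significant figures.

-3.54×10⁻⁷ J

The assembly work is the sum of pairwise potential energies, U = Σ_{i<j} kqᵢqⱼ/rᵢⱼ.
Pair separations: r₁₂ = 1.33 m, r₁₃ = 1.49 m, r₂₃ = 2.22 m.
U = (-2.12×10⁻⁷) + (1.73×10⁻⁷) + (-3.15×10⁻⁷) = -3.54×10⁻⁷ J.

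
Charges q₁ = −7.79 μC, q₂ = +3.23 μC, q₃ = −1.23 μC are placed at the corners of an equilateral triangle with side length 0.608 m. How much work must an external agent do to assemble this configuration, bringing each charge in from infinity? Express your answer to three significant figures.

-0.289 J

The assembly work is the sum of pairwise potential energies, U = Σ_{i<j} kqᵢqⱼ/rᵢⱼ.
All three pair separations equal the side length, 0.608 m.
U = (-0.372) + (0.142) + (-0.0587) = -0.289 J.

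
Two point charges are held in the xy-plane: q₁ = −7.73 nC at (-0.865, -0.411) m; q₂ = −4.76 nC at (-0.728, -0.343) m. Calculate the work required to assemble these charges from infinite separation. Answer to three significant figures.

The assembly work is the sum of pairwise potential energies, U = Σ_{i<j} kqᵢqⱼ/rᵢⱼ.
Pair separations: r₁₂ = 0.153 m.
U = (2.16×10⁻⁶) = 2.16×10⁻⁶ J.

2.16×10⁻⁶ J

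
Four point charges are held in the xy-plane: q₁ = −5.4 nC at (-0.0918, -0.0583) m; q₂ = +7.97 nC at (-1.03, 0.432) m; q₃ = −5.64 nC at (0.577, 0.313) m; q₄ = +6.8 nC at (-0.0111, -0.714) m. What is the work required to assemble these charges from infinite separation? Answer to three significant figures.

-7.32×10⁻⁷ J

The work to assemble the configuration equals its total potential energy, U = Σ kqᵢqⱼ/rᵢⱼ over all pairs.
Pair separations: r₁₂ = 1.06 m, r₁₃ = 0.765 m, r₁₄ = 0.661 m, r₂₃ = 1.61 m, r₂₄ = 1.53 m, r₃₄ = 1.18 m.
Summing all 6 pair terms gives U = -7.32×10⁻⁷ J.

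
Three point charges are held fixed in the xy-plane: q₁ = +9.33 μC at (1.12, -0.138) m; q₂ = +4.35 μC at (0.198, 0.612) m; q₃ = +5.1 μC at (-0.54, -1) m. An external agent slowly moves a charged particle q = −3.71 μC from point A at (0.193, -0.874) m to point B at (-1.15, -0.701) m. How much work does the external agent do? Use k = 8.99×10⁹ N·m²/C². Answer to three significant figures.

0.129 J

For quasistatic motion the external work equals the change in potential energy: W_ext = qΔV = q(V_B − V_A).
At A: distances to the source charges are 1.18 m, 1.49 m, 0.744 m; V_A = Σ kqᵢ/rᵢ = 1.59×10⁵ V.
At B: distances to the source charges are 2.34 m, 1.88 m, 0.679 m; V_B = Σ kqᵢ/rᵢ = 1.24×10⁵ V.
ΔV = V_B − V_A = -3.47×10⁴ V.
W_ext = qΔV = (-3.71×10⁻⁶ C)(-3.47×10⁴ V) = 0.129 J.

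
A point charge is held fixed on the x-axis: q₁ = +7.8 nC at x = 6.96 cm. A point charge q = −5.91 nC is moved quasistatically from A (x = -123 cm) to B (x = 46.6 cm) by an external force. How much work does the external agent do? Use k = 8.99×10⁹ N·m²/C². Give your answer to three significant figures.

-7.27×10⁻⁷ J

For quasistatic motion the external work equals the change in potential energy: W_ext = qΔV = q(V_B − V_A).
At A: distance to the source charge is 1.30 m; V_A = kq₁/r = 54.0 V.
At B: distance to the source charge is 0.396 m; V_B = kq₁/r = 177 V.
ΔV = V_B − V_A = 123 V.
W_ext = qΔV = (-5.91×10⁻⁹ C)(123 V) = -7.27×10⁻⁷ J.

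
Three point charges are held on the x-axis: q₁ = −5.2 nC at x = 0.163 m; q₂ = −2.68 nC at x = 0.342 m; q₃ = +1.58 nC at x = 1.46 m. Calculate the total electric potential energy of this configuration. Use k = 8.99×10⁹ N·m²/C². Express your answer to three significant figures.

6.09×10⁻⁷ J

The assembly work is the sum of pairwise potential energies, U = Σ_{i<j} kqᵢqⱼ/rᵢⱼ.
Pair separations: r₁₂ = 0.179 m, r₁₃ = 1.30 m, r₂₃ = 1.12 m.
U = (7.00×10⁻⁷) + (-5.69×10⁻⁸) + (-3.40×10⁻⁸) = 6.09×10⁻⁷ J.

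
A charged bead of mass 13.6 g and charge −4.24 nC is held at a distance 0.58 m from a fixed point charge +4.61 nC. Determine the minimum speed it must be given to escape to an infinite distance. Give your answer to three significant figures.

To just escape, total mechanical energy must reach zero at infinity: ½mv²_min + U = 0, so ½mv²_min = −U = |kQq|/r.
|U| = |kQq|/r = (8.99×10⁹ N·m²/C²)(4.61×10⁻⁹)(4.24×10⁻⁹)/(0.580) = 3.03×10⁻⁷ J.
v_min = √(2|U|/m) = √(2·3.03×10⁻⁷/0.0136) = 6.67×10⁻³ m/s.

6.67×10⁻³ m/s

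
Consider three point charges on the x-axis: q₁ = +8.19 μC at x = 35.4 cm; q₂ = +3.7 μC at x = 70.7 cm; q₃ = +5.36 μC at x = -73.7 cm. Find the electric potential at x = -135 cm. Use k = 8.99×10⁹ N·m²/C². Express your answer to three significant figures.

The total potential is the scalar sum of each charge's contribution, V = Σ kqᵢ/rᵢ.
Distances from the field point to each charge: r₁ = 1.70 m, r₂ = 2.06 m, r₃ = 0.613 m.
V = k[(8.19×10⁻⁶)/(1.70) + (3.70×10⁻⁶)/(2.06) + (5.36×10⁻⁶)/(0.613)] = 1.38×10⁵ V.

1.38×10⁵ V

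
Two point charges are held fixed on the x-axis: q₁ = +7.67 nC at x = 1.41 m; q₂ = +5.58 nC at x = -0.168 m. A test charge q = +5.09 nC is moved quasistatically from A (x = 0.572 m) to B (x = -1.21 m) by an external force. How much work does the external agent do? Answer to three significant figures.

For quasistatic motion the external work equals the change in potential energy: W_ext = qΔV = q(V_B − V_A).
At A: distances to the source charges are 0.838 m, 0.740 m; V_A = Σ kqᵢ/rᵢ = 150 V.
At B: distances to the source charges are 2.62 m, 1.04 m; V_B = Σ kqᵢ/rᵢ = 74.5 V.
ΔV = V_B − V_A = -75.6 V.
W_ext = qΔV = (5.09×10⁻⁹ C)(-75.6 V) = -3.85×10⁻⁷ J.

-3.85×10⁻⁷ J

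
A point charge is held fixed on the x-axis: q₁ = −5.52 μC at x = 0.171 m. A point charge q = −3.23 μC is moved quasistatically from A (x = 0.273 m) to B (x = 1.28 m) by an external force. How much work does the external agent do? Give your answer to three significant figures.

-1.43 J

For quasistatic motion the external work equals the change in potential energy: W_ext = qΔV = q(V_B − V_A).
At A: distance to the source charge is 0.102 m; V_A = kq₁/r = -4.87×10⁵ V.
At B: distance to the source charge is 1.11 m; V_B = kq₁/r = -4.47×10⁴ V.
ΔV = V_B − V_A = 4.42×10⁵ V.
W_ext = qΔV = (-3.23×10⁻⁶ C)(4.42×10⁵ V) = -1.43 J.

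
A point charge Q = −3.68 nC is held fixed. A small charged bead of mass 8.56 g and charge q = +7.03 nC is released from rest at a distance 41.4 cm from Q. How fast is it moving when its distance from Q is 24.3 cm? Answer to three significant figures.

Only the electrostatic force acts, so mechanical energy is conserved: ½mv² = U₁ − U₂ = kQq(1/r₁ − 1/r₂).
U₁ − U₂ = (8.99×10⁹ N·m²/C²)(-3.68×10⁻⁹ C)(7.03×10⁻⁹ C)(1/0.414 − 1/0.243) = 3.95×10⁻⁷ J.
v = √(2·3.95×10⁻⁷/8.56×10⁻³) = 9.61×10⁻³ m/s.

9.61×10⁻³ m/s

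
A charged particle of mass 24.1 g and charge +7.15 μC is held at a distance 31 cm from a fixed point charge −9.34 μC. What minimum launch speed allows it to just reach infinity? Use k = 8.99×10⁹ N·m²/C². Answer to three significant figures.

To just escape, total mechanical energy must reach zero at infinity: ½mv²_min + U = 0, so ½mv²_min = −U = |kQq|/r.
|U| = |kQq|/r = (8.99×10⁹ N·m²/C²)(9.34×10⁻⁶)(7.15×10⁻⁶)/(0.310) = 1.94 J.
v_min = √(2|U|/m) = √(2·1.94/0.0241) = 12.7 m/s.

12.7 m/s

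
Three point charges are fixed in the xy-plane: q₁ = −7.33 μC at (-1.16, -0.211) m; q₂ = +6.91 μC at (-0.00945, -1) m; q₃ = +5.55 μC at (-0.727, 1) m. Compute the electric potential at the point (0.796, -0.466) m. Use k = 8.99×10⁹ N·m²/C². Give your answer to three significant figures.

Electric potential is a scalar, so the contributions from each charge add algebraically: V = Σ kqᵢ/rᵢ.
Distances from the field point to each charge: r₁ = 1.97 m, r₂ = 0.966 m, r₃ = 2.11 m.
V = k[(-7.33×10⁻⁶)/(1.97) + (6.91×10⁻⁶)/(0.966) + (5.55×10⁻⁶)/(2.11)] = 5.45×10⁴ V.

5.45×10⁴ V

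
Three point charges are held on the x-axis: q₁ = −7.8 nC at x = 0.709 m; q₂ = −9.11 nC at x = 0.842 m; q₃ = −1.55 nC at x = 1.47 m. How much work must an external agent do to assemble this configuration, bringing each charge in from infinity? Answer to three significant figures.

5.15×10⁻⁶ J

The work to assemble the configuration equals its total potential energy, U = Σ kqᵢqⱼ/rᵢⱼ over all pairs.
Pair separations: r₁₂ = 0.133 m, r₁₃ = 0.761 m, r₂₃ = 0.628 m.
U = (4.80×10⁻⁶) + (1.43×10⁻⁷) + (2.02×10⁻⁷) = 5.15×10⁻⁶ J.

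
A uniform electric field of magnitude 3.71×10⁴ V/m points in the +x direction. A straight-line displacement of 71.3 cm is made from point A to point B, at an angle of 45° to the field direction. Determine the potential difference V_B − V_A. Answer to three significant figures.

-1.87×10⁴ V

Only the component of displacement along E changes the potential: ΔV = −E·d·cosθ.
ΔV = −(3.71×10⁴ V/m)(0.713 m)cos45° = -1.87×10⁴ V.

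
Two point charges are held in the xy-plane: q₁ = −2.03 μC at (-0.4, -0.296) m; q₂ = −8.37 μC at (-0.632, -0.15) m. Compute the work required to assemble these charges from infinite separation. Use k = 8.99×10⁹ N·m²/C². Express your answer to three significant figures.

0.557 J

The assembly work is the sum of pairwise potential energies, U = Σ_{i<j} kqᵢqⱼ/rᵢⱼ.
Pair separations: r₁₂ = 0.274 m.
U = (0.557) = 0.557 J.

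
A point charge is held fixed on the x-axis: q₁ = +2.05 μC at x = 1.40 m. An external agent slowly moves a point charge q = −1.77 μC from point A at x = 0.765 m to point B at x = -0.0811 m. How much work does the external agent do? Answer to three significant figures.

For quasistatic motion the external work equals the change in potential energy: W_ext = qΔV = q(V_B − V_A).
At A: distance to the source charge is 0.635 m; V_A = kq₁/r = 2.90×10⁴ V.
At B: distance to the source charge is 1.48 m; V_B = kq₁/r = 1.24×10⁴ V.
ΔV = V_B − V_A = -1.66×10⁴ V.
W_ext = qΔV = (-1.77×10⁻⁶ C)(-1.66×10⁴ V) = 0.0293 J.

0.0293 J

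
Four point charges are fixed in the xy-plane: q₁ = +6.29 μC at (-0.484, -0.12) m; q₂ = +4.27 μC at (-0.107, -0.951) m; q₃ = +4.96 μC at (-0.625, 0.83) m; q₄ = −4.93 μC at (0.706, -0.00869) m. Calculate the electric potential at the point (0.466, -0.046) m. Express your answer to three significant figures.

-5.54×10⁴ V

Electric potential is a scalar, so the contributions from each charge add algebraically: V = Σ kqᵢ/rᵢ.
Distances from the field point to each charge: r₁ = 0.953 m, r₂ = 1.07 m, r₃ = 1.40 m, r₄ = 0.243 m.
V = k[(6.29×10⁻⁶)/(0.953) + (4.27×10⁻⁶)/(1.07) + (4.96×10⁻⁶)/(1.40) + (-4.93×10⁻⁶)/(0.243)] = -5.54×10⁴ V.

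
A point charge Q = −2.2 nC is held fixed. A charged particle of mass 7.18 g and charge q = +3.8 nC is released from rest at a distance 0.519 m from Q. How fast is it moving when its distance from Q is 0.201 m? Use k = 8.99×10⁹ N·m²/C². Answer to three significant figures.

Only the electrostatic force acts, so mechanical energy is conserved: ½mv² = U₁ − U₂ = kQq(1/r₁ − 1/r₂).
U₁ − U₂ = (8.99×10⁹ N·m²/C²)(-2.20×10⁻⁹ C)(3.80×10⁻⁹ C)(1/0.519 − 1/0.201) = 2.29×10⁻⁷ J.
v = √(2·2.29×10⁻⁷/7.18×10⁻³) = 7.99×10⁻³ m/s.

7.99×10⁻³ m/s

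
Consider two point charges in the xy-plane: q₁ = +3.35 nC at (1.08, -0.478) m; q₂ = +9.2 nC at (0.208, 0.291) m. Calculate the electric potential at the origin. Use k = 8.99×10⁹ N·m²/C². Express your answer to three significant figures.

Electric potential is a scalar, so the contributions from each charge add algebraically: V = Σ kqᵢ/rᵢ.
Distances from the field point to each charge: r₁ = 1.18 m, r₂ = 0.358 m.
V = k[(3.35×10⁻⁹)/(1.18) + (9.20×10⁻⁹)/(0.358)] = 257 V.

257 V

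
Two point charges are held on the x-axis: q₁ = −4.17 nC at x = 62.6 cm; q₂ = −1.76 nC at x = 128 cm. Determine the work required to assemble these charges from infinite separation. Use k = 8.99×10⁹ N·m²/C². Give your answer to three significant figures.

1.01×10⁻⁷ J

The assembly work is the sum of pairwise potential energies, U = Σ_{i<j} kqᵢqⱼ/rᵢⱼ.
Pair separations: r₁₂ = 0.654 m.
U = (1.01×10⁻⁷) = 1.01×10⁻⁷ J.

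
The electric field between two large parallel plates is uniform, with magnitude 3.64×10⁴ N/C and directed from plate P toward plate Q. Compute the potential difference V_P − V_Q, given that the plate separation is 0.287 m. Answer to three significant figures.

In a uniform field, potential decreases in the direction of E: ΔV = −E·d for a displacement d parallel to E.
Going from Q to P is a displacement of 0.287 m opposite to the field, so V_P − V_Q = +Ed = 1.04×10⁴ V.

1.04×10⁴ V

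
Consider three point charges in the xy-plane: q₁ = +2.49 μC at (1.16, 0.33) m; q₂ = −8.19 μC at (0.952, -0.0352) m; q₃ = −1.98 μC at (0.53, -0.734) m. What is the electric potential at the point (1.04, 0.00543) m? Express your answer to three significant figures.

-7.15×10⁵ V

The total potential is the scalar sum of each charge's contribution, V = Σ kqᵢ/rᵢ.
Distances from the field point to each charge: r₁ = 0.346 m, r₂ = 0.0969 m, r₃ = 0.898 m.
V = k[(2.49×10⁻⁶)/(0.346) + (-8.19×10⁻⁶)/(0.0969) + (-1.98×10⁻⁶)/(0.898)] = -7.15×10⁵ V.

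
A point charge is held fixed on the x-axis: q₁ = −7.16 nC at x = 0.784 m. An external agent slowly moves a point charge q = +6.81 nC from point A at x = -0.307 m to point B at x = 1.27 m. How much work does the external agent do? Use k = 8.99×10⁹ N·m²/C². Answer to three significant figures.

For quasistatic motion the external work equals the change in potential energy: W_ext = qΔV = q(V_B − V_A).
At A: distance to the source charge is 1.09 m; V_A = kq₁/r = -59.0 V.
At B: distance to the source charge is 0.486 m; V_B = kq₁/r = -132 V.
ΔV = V_B − V_A = -73.4 V.
W_ext = qΔV = (6.81×10⁻⁹ C)(-73.4 V) = -5.00×10⁻⁷ J.

-5.00×10⁻⁷ J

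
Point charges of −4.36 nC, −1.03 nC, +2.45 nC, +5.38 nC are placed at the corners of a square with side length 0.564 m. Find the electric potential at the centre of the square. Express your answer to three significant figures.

55.0 V

Electric potential is a scalar, so the contributions from each charge add algebraically: V = Σ kqᵢ/rᵢ.
The distance from each corner to the centre is a√2/2 = 0.399 m.
V = k[(-4.36×10⁻⁹)/(0.399) + (-1.03×10⁻⁹)/(0.399) + (2.45×10⁻⁹)/(0.399) + (5.38×10⁻⁹)/(0.399)] = 55.0 V.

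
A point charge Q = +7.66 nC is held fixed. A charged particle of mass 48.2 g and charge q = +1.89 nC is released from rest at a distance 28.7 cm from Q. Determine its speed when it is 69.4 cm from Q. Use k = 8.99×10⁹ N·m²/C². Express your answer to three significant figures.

3.32×10⁻³ m/s

Only the electrostatic force acts, so mechanical energy is conserved: ½mv² = U₁ − U₂ = kQq(1/r₁ − 1/r₂).
U₁ − U₂ = (8.99×10⁹ N·m²/C²)(7.66×10⁻⁹ C)(1.89×10⁻⁹ C)(1/0.287 − 1/0.694) = 2.66×10⁻⁷ J.
v = √(2·2.66×10⁻⁷/0.0482) = 3.32×10⁻³ m/s.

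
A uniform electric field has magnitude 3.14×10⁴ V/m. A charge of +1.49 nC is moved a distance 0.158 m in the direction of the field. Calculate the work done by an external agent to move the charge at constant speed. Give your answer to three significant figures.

-7.39×10⁻⁶ J

The potential change for a displacement 0.158 m in the direction of the field is ΔV = −Ed = -4960 V.
W_ext = qΔV = -7.39×10⁻⁶ J.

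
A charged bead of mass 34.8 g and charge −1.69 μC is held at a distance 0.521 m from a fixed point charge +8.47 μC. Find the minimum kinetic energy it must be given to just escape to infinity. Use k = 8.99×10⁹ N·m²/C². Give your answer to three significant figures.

To just escape, total mechanical energy must reach zero at infinity: ½mv²_min + U = 0, so ½mv²_min = −U = |kQq|/r.
|U| = |kQq|/r = (8.99×10⁹ N·m²/C²)(8.47×10⁻⁶)(1.69×10⁻⁶)/(0.521) = 0.247 J.

0.247 J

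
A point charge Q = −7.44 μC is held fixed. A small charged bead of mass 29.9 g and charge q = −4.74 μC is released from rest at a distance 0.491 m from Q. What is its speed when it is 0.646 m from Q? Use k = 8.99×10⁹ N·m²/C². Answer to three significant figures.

3.22 m/s

Only the electrostatic force acts, so mechanical energy is conserved: ½mv² = U₁ − U₂ = kQq(1/r₁ − 1/r₂).
U₁ − U₂ = (8.99×10⁹ N·m²/C²)(-7.44×10⁻⁶ C)(-4.74×10⁻⁶ C)(1/0.491 − 1/0.646) = 0.155 J.
v = √(2·0.155/0.0299) = 3.22 m/s.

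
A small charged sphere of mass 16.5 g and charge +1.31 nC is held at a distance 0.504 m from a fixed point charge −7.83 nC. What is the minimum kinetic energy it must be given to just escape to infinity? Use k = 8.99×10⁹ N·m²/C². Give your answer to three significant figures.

1.83×10⁻⁷ J

To just escape, total mechanical energy must reach zero at infinity: ½mv²_min + U = 0, so ½mv²_min = −U = |kQq|/r.
|U| = |kQq|/r = (8.99×10⁹ N·m²/C²)(7.83×10⁻⁹)(1.31×10⁻⁹)/(0.504) = 1.83×10⁻⁷ J.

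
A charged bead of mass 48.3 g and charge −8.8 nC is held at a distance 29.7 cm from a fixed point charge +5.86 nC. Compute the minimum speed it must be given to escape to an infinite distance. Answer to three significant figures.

8.04×10⁻³ m/s

To just escape, total mechanical energy must reach zero at infinity: ½mv²_min + U = 0, so ½mv²_min = −U = |kQq|/r.
|U| = |kQq|/r = (8.99×10⁹ N·m²/C²)(5.86×10⁻⁹)(8.80×10⁻⁹)/(0.297) = 1.56×10⁻⁶ J.
v_min = √(2|U|/m) = √(2·1.56×10⁻⁶/0.0483) = 8.04×10⁻³ m/s.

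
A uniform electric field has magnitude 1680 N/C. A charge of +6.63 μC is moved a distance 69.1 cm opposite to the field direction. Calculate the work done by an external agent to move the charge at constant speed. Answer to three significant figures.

7.70×10⁻³ J

The potential change for a displacement 69.1 cm opposite to the field direction is ΔV = +Ed = 1160 V.
W_ext = qΔV = 7.70×10⁻³ J.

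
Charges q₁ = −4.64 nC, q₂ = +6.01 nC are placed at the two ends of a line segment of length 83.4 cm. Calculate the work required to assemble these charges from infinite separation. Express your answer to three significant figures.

-3.01×10⁻⁷ J

The assembly work is the sum of pairwise potential energies, U = Σ_{i<j} kqᵢqⱼ/rᵢⱼ.
The separation is r = 0.834 m.
U = (-3.01×10⁻⁷) = -3.01×10⁻⁷ J.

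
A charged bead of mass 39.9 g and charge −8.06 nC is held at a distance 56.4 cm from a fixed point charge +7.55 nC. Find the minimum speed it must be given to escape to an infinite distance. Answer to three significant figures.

6.97×10⁻³ m/s

To just escape, total mechanical energy must reach zero at infinity: ½mv²_min + U = 0, so ½mv²_min = −U = |kQq|/r.
|U| = |kQq|/r = (8.99×10⁹ N·m²/C²)(7.55×10⁻⁹)(8.06×10⁻⁹)/(0.564) = 9.70×10⁻⁷ J.
v_min = √(2|U|/m) = √(2·9.70×10⁻⁷/0.0399) = 6.97×10⁻³ m/s.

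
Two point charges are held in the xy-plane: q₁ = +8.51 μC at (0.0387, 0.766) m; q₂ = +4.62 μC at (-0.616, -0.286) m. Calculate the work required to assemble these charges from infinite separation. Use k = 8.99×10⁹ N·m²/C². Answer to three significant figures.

0.285 J

The assembly work is the sum of pairwise potential energies, U = Σ_{i<j} kqᵢqⱼ/rᵢⱼ.
Pair separations: r₁₂ = 1.24 m.
U = (0.285) = 0.285 J.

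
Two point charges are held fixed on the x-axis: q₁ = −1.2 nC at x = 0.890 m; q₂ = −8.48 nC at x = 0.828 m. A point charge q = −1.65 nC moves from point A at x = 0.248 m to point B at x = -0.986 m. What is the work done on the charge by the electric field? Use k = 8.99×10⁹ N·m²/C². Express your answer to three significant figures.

1.66×10⁻⁷ J

The work done by the electric force is W_field = −ΔU = −q(V_B − V_A) = q(V_A − V_B).
At A: distances to the source charges are 0.642 m, 0.580 m; V_A = Σ kqᵢ/rᵢ = -148 V.
At B: distances to the source charges are 1.88 m, 1.81 m; V_B = Σ kqᵢ/rᵢ = -47.8 V.
ΔV = V_B − V_A = 100 V.
W_field = −qΔV = −(-1.65×10⁻⁹ C)(100 V) = 1.66×10⁻⁷ J.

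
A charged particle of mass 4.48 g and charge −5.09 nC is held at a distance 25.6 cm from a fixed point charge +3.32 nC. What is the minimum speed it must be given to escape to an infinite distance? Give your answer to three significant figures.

0.0163 m/s

To just escape, total mechanical energy must reach zero at infinity: ½mv²_min + U = 0, so ½mv²_min = −U = |kQq|/r.
|U| = |kQq|/r = (8.99×10⁹ N·m²/C²)(3.32×10⁻⁹)(5.09×10⁻⁹)/(0.256) = 5.93×10⁻⁷ J.
v_min = √(2|U|/m) = √(2·5.93×10⁻⁷/4.48×10⁻³) = 0.0163 m/s.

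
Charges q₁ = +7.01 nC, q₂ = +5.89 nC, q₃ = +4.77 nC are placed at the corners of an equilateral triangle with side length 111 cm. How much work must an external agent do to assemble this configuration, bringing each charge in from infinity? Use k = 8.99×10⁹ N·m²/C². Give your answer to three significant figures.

8.33×10⁻⁷ J

The work to assemble the configuration equals its total potential energy, U = Σ kqᵢqⱼ/rᵢⱼ over all pairs.
All three pair separations equal the side length, 1.11 m.
U = (3.34×10⁻⁷) + (2.71×10⁻⁷) + (2.28×10⁻⁷) = 8.33×10⁻⁷ J.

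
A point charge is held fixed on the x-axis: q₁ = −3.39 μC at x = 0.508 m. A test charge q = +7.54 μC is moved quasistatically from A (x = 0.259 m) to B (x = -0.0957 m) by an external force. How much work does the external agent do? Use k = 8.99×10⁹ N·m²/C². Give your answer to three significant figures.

For quasistatic motion the external work equals the change in potential energy: W_ext = qΔV = q(V_B − V_A).
At A: distance to the source charge is 0.249 m; V_A = kq₁/r = -1.22×10⁵ V.
At B: distance to the source charge is 0.604 m; V_B = kq₁/r = -5.05×10⁴ V.
ΔV = V_B − V_A = 7.19×10⁴ V.
W_ext = qΔV = (7.54×10⁻⁶ C)(7.19×10⁴ V) = 0.542 J.

0.542 J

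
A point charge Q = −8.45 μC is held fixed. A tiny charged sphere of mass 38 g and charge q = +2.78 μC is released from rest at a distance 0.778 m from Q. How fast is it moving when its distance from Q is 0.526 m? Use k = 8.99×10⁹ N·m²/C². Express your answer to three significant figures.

Only the electrostatic force acts, so mechanical energy is conserved: ½mv² = U₁ − U₂ = kQq(1/r₁ − 1/r₂).
U₁ − U₂ = (8.99×10⁹ N·m²/C²)(-8.45×10⁻⁶ C)(2.78×10⁻⁶ C)(1/0.778 − 1/0.526) = 0.130 J.
v = √(2·0.130/0.0380) = 2.62 m/s.

2.62 m/s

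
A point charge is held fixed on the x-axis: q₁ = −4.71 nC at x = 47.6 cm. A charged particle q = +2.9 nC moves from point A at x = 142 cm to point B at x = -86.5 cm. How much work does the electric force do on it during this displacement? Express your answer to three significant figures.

-3.85×10⁻⁸ J

The work done by the electric force is W_field = −ΔU = −q(V_B − V_A) = q(V_A − V_B).
At A: distance to the source charge is 0.944 m; V_A = kq₁/r = -44.9 V.
At B: distance to the source charge is 1.34 m; V_B = kq₁/r = -31.6 V.
ΔV = V_B − V_A = 13.3 V.
W_field = −qΔV = −(2.90×10⁻⁹ C)(13.3 V) = -3.85×10⁻⁸ J.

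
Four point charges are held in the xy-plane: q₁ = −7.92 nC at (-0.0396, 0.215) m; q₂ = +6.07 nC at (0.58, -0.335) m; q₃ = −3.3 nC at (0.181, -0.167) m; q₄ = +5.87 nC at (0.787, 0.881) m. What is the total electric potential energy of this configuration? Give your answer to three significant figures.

The work to assemble the configuration equals its total potential energy, U = Σ kqᵢqⱼ/rᵢⱼ over all pairs.
Pair separations: r₁₂ = 0.828 m, r₁₃ = 0.441 m, r₁₄ = 1.06 m, r₂₃ = 0.433 m, r₂₄ = 1.23 m, r₃₄ = 1.21 m.
Summing all 6 pair terms gives U = -6.83×10⁻⁷ J.

-6.83×10⁻⁷ J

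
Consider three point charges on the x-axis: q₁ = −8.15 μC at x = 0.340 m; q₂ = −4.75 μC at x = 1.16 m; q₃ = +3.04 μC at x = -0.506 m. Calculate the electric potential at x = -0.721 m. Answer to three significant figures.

Electric potential is a scalar, so the contributions from each charge add algebraically: V = Σ kqᵢ/rᵢ.
Distances from the field point to each charge: r₁ = 1.06 m, r₂ = 1.88 m, r₃ = 0.215 m.
V = k[(-8.15×10⁻⁶)/(1.06) + (-4.75×10⁻⁶)/(1.88) + (3.04×10⁻⁶)/(0.215)] = 3.54×10⁴ V.

3.54×10⁴ V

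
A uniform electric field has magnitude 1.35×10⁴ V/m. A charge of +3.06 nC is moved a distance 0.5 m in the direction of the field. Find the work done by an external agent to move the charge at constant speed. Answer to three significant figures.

-2.07×10⁻⁵ J

The potential change for a displacement 0.5 m in the direction of the field is ΔV = −Ed = -6750 V.
W_ext = qΔV = -2.07×10⁻⁵ J.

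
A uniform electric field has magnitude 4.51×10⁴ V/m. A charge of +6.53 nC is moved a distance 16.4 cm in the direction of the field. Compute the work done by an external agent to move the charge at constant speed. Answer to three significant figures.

The potential change for a displacement 16.4 cm in the direction of the field is ΔV = −Ed = -7400 V.
W_ext = qΔV = -4.83×10⁻⁵ J.

-4.83×10⁻⁵ J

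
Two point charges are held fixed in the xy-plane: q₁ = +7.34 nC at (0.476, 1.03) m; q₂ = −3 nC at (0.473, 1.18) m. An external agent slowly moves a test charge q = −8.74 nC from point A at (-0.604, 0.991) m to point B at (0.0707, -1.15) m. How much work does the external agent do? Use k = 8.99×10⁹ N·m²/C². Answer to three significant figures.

1.58×10⁻⁷ J

For quasistatic motion the external work equals the change in potential energy: W_ext = qΔV = q(V_B − V_A).
At A: distances to the source charges are 1.08 m, 1.09 m; V_A = Σ kqᵢ/rᵢ = 36.4 V.
At B: distances to the source charges are 2.22 m, 2.36 m; V_B = Σ kqᵢ/rᵢ = 18.4 V.
ΔV = V_B − V_A = -18.0 V.
W_ext = qΔV = (-8.74×10⁻⁹ C)(-18.0 V) = 1.58×10⁻⁷ J.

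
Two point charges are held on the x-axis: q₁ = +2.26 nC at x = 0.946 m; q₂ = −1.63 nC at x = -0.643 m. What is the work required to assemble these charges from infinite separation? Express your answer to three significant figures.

-2.08×10⁻⁸ J

The work to assemble the configuration equals its total potential energy, U = Σ kqᵢqⱼ/rᵢⱼ over all pairs.
Pair separations: r₁₂ = 1.59 m.
U = (-2.08×10⁻⁸) = -2.08×10⁻⁸ J.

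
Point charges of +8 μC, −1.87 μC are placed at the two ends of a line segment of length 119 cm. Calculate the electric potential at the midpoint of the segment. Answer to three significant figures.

9.26×10⁴ V

Electric potential is a scalar, so the contributions from each charge add algebraically: V = Σ kqᵢ/rᵢ.
Each charge is 0.595 m from the midpoint.
V = k[(8.00×10⁻⁶)/(0.595) + (-1.87×10⁻⁶)/(0.595)] = 9.26×10⁴ V.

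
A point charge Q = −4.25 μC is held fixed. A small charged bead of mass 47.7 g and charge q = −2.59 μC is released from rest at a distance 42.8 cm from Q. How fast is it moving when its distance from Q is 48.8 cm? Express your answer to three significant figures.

1.09 m/s

Only the electrostatic force acts, so mechanical energy is conserved: ½mv² = U₁ − U₂ = kQq(1/r₁ − 1/r₂).
U₁ − U₂ = (8.99×10⁹ N·m²/C²)(-4.25×10⁻⁶ C)(-2.59×10⁻⁶ C)(1/0.428 − 1/0.488) = 0.0284 J.
v = √(2·0.0284/0.0477) = 1.09 m/s.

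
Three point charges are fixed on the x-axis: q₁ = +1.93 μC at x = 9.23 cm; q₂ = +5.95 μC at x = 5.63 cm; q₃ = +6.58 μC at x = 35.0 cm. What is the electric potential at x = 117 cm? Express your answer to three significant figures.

1.36×10⁵ V

Electric potential is a scalar, so the contributions from each charge add algebraically: V = Σ kqᵢ/rᵢ.
Distances from the field point to each charge: r₁ = 1.08 m, r₂ = 1.11 m, r₃ = 0.820 m.
V = k[(1.93×10⁻⁶)/(1.08) + (5.95×10⁻⁶)/(1.11) + (6.58×10⁻⁶)/(0.820)] = 1.36×10⁵ V.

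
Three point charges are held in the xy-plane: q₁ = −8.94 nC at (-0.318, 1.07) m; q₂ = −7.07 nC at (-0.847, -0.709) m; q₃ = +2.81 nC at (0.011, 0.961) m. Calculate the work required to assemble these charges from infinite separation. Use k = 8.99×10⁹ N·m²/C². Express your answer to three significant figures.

The assembly work is the sum of pairwise potential energies, U = Σ_{i<j} kqᵢqⱼ/rᵢⱼ.
Pair separations: r₁₂ = 1.86 m, r₁₃ = 0.347 m, r₂₃ = 1.88 m.
U = (3.06×10⁻⁷) + (-6.52×10⁻⁷) + (-9.51×10⁻⁸) = -4.41×10⁻⁷ J.

-4.41×10⁻⁷ J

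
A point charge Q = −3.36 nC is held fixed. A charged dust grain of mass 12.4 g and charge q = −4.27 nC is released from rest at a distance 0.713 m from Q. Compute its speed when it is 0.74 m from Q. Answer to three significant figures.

Only the electrostatic force acts, so mechanical energy is conserved: ½mv² = U₁ − U₂ = kQq(1/r₁ − 1/r₂).
U₁ − U₂ = (8.99×10⁹ N·m²/C²)(-3.36×10⁻⁹ C)(-4.27×10⁻⁹ C)(1/0.713 − 1/0.740) = 6.60×10⁻⁹ J.
v = √(2·6.60×10⁻⁹/0.0124) = 1.03×10⁻³ m/s.

1.03×10⁻³ m/s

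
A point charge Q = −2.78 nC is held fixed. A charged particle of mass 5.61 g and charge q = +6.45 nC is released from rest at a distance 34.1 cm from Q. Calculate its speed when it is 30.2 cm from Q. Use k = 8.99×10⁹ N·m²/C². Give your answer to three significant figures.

4.67×10⁻³ m/s

Only the electrostatic force acts, so mechanical energy is conserved: ½mv² = U₁ − U₂ = kQq(1/r₁ − 1/r₂).
U₁ − U₂ = (8.99×10⁹ N·m²/C²)(-2.78×10⁻⁹ C)(6.45×10⁻⁹ C)(1/0.341 − 1/0.302) = 6.10×10⁻⁸ J.
v = √(2·6.10×10⁻⁸/5.61×10⁻³) = 4.67×10⁻³ m/s.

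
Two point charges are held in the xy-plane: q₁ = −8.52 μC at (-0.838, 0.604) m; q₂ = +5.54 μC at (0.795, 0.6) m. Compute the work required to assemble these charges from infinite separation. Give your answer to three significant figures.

The work to assemble the configuration equals its total potential energy, U = Σ kqᵢqⱼ/rᵢⱼ over all pairs.
Pair separations: r₁₂ = 1.63 m.
U = (-0.260) = -0.260 J.

-0.260 J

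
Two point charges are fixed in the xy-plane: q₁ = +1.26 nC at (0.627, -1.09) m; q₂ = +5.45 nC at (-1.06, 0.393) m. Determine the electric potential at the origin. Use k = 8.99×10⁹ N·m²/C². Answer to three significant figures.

52.3 V

The total potential is the scalar sum of each charge's contribution, V = Σ kqᵢ/rᵢ.
Distances from the field point to each charge: r₁ = 1.26 m, r₂ = 1.13 m.
V = k[(1.26×10⁻⁹)/(1.26) + (5.45×10⁻⁹)/(1.13)] = 52.3 V.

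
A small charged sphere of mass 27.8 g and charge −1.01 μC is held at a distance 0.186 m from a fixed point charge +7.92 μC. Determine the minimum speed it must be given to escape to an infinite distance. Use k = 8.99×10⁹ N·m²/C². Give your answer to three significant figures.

To just escape, total mechanical energy must reach zero at infinity: ½mv²_min + U = 0, so ½mv²_min = −U = |kQq|/r.
|U| = |kQq|/r = (8.99×10⁹ N·m²/C²)(7.92×10⁻⁶)(1.01×10⁻⁶)/(0.186) = 0.387 J.
v_min = √(2|U|/m) = √(2·0.387/0.0278) = 5.27 m/s.

5.27 m/s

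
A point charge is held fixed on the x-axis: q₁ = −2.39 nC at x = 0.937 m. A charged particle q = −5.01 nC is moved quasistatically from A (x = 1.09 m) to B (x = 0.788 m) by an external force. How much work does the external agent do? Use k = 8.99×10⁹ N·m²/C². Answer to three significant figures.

1.89×10⁻⁸ J

For quasistatic motion the external work equals the change in potential energy: W_ext = qΔV = q(V_B − V_A).
At A: distance to the source charge is 0.153 m; V_A = kq₁/r = -140 V.
At B: distance to the source charge is 0.149 m; V_B = kq₁/r = -144 V.
ΔV = V_B − V_A = -3.77 V.
W_ext = qΔV = (-5.01×10⁻⁹ C)(-3.77 V) = 1.89×10⁻⁸ J.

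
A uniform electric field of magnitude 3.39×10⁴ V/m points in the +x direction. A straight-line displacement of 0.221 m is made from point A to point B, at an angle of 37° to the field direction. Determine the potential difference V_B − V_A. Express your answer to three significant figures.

-5980 V

Only the component of displacement along E changes the potential: ΔV = −E·d·cosθ.
ΔV = −(3.39×10⁴ V/m)(0.221 m)cos37° = -5980 V.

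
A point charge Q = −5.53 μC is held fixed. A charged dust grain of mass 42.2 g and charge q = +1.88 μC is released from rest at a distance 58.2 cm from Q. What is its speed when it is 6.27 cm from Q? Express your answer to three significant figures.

7.94 m/s

Only the electrostatic force acts, so mechanical energy is conserved: ½mv² = U₁ − U₂ = kQq(1/r₁ − 1/r₂).
U₁ − U₂ = (8.99×10⁹ N·m²/C²)(-5.53×10⁻⁶ C)(1.88×10⁻⁶ C)(1/0.582 − 1/0.0627) = 1.33 J.
v = √(2·1.33/0.0422) = 7.94 m/s.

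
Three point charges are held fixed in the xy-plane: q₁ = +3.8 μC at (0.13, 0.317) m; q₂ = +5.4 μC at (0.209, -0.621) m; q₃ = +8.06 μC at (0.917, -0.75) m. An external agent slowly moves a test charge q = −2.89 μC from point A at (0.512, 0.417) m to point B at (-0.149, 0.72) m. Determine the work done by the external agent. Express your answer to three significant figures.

0.131 J

For quasistatic motion the external work equals the change in potential energy: W_ext = qΔV = q(V_B − V_A).
At A: distances to the source charges are 0.395 m, 1.08 m, 1.24 m; V_A = Σ kqᵢ/rᵢ = 1.90×10⁵ V.
At B: distances to the source charges are 0.490 m, 1.39 m, 1.82 m; V_B = Σ kqᵢ/rᵢ = 1.45×10⁵ V.
ΔV = V_B − V_A = -4.55×10⁴ V.
W_ext = qΔV = (-2.89×10⁻⁶ C)(-4.55×10⁴ V) = 0.131 J.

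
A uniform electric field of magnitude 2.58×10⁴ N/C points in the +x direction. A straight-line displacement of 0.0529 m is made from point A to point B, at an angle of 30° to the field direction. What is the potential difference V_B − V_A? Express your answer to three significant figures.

Only the component of displacement along E changes the potential: ΔV = −E·d·cosθ.
ΔV = −(2.58×10⁴ V/m)(0.0529 m)cos30° = -1180 V.

-1180 V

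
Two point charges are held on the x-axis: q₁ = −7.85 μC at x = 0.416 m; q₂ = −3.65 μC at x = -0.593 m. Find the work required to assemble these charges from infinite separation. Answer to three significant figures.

0.255 J

The work to assemble the configuration equals its total potential energy, U = Σ kqᵢqⱼ/rᵢⱼ over all pairs.
Pair separations: r₁₂ = 1.01 m.
U = (0.255) = 0.255 J.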